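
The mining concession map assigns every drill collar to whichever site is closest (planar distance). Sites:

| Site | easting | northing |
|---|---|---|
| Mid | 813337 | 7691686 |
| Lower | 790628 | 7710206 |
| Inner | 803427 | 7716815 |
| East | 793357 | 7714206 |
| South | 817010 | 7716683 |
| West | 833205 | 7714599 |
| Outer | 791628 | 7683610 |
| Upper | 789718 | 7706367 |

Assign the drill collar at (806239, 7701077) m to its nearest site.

Mid

Squared distances to each site:
Mid: 138572485.000; Lower: 327041962.000; Inner: 255591988.000; East: 338316565.000; South: 359561677.000; West: 910009640.000; Outer: 518577410.000; Upper: 300927541.000.
Minimum at Mid.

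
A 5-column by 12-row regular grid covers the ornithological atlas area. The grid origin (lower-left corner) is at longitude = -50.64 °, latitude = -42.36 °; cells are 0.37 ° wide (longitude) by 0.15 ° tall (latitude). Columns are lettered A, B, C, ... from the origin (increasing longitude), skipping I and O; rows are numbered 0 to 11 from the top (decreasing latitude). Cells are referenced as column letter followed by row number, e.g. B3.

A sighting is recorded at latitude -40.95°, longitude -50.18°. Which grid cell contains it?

Column index: ⌊(-50.18 − -50.64) / 0.37⌋ = ⌊1.243⌋ = 1 → column B
Row offset from origin: ⌊(-40.95 − -42.36) / 0.15⌋ = ⌊9.400⌋ = 9 → row 2 (counted from top)

B2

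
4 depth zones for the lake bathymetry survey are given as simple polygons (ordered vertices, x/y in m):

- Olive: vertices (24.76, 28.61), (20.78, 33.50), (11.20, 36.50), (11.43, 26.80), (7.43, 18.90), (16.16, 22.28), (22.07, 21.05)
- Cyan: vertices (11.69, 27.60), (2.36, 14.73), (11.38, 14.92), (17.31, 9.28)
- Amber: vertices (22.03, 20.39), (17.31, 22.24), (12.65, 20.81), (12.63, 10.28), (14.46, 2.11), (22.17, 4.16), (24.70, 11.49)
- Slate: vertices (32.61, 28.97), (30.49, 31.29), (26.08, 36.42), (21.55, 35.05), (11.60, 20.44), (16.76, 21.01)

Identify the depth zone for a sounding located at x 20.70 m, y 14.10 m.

Cast a ray rightward from (20.70, 14.10). For each polygon, the edges (by vertex number in listed order) whose endpoints lie on opposite sides of y = 14.10, where each meets that height, and whether that is right or left of the point:
Olive: no edge straddles that height → 0 crossings.
Cyan: 3–4 at x≈12.242 (left), 4–1 at x≈15.831 (left) → 0 crossings.
Amber: 3–4 at x≈12.637 (left), 7–1 at x≈23.917 (right) → 1 crossing.
Slate: no edge straddles that height → 0 crossings.
Only Amber has an odd count, so the point is inside Amber.

Amber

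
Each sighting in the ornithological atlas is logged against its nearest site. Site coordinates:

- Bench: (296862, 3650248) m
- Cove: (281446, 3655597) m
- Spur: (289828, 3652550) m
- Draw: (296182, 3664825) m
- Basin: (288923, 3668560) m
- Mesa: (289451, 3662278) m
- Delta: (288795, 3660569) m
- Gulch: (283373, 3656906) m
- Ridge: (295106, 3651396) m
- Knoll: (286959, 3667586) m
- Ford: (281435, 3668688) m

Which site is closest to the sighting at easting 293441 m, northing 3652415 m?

Ridge

Squared distances to each site:
Bench: 16399130.000; Cove: 154005149.000; Spur: 13071994.000; Draw: 161521181.000; Basin: 281073349.000; Mesa: 113198869.000; Delta: 88073032.000; Gulch: 121533705.000; Ridge: 3810586.000; Knoll: 272175565.000; Ford: 408954565.000.
Minimum at Ridge.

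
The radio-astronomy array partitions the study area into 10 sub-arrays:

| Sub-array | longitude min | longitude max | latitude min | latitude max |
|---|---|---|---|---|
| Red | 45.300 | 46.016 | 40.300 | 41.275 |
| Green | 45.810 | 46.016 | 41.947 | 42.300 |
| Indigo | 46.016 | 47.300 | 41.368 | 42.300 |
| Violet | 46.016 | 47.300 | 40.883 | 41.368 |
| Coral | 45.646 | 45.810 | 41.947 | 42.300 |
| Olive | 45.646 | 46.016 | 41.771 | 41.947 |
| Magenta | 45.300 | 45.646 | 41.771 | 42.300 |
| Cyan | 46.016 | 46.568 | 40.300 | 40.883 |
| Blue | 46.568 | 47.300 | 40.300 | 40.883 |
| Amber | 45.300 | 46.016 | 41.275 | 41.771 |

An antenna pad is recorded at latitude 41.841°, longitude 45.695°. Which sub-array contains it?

The point has longitude = 45.695 and latitude = 41.841.
Only Olive satisfies 45.646 ≤ longitude ≤ 46.016 and 41.771 ≤ latitude ≤ 41.947.

Olive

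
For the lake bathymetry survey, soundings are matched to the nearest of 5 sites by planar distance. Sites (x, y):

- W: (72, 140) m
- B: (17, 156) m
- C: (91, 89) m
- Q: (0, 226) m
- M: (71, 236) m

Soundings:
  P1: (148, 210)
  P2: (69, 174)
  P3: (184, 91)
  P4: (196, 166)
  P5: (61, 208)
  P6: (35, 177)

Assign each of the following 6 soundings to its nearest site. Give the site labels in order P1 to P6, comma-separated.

P1 → M (d²=6605.00)
P2 → W (d²=1165.00)
P3 → C (d²=8653.00)
P4 → W (d²=16052.00)
P5 → M (d²=884.00)
P6 → B (d²=765.00)

M, W, C, W, M, B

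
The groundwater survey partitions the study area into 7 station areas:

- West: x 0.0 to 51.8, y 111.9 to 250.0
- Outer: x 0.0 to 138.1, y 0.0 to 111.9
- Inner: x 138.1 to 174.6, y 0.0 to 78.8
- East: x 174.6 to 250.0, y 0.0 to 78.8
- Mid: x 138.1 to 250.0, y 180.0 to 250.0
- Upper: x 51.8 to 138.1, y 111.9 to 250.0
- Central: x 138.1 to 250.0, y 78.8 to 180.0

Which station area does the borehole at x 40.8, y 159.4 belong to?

West

The point has x = 40.8 and y = 159.4.
Only West satisfies 0.0 ≤ x ≤ 51.8 and 111.9 ≤ y ≤ 250.0.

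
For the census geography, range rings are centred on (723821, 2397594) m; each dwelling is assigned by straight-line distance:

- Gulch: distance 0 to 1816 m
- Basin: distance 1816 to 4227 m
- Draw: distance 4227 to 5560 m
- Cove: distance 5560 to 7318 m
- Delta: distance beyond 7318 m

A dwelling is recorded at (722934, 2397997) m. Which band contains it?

Gulch

Distance = √((722934−723821)² + (2397997−2397594)²) = √(786769.000 + 162409.000) = 974.258 m.
0 ≤ 974.258 < 1816 → Gulch.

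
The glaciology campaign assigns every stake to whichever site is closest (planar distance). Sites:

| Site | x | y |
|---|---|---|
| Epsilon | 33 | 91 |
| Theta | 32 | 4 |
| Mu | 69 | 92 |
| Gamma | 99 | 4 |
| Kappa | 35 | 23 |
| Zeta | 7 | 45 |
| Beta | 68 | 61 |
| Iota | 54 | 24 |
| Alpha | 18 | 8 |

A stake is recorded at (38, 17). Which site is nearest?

Kappa

Squared distances to each site:
Epsilon: 5501.000; Theta: 205.000; Mu: 6586.000; Gamma: 3890.000; Kappa: 45.000; Zeta: 1745.000; Beta: 2836.000; Iota: 305.000; Alpha: 481.000.
Minimum at Kappa.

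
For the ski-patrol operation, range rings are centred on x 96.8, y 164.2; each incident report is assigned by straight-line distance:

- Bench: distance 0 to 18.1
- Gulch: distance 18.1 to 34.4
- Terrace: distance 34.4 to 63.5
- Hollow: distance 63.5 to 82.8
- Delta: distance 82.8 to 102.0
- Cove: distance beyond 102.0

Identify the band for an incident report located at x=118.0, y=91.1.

Distance = √((118.0−96.8)² + (91.1−164.2)²) = √(449.440 + 5343.610) = 76.112.
63.5 ≤ 76.112 < 82.8 → Hollow.

Hollow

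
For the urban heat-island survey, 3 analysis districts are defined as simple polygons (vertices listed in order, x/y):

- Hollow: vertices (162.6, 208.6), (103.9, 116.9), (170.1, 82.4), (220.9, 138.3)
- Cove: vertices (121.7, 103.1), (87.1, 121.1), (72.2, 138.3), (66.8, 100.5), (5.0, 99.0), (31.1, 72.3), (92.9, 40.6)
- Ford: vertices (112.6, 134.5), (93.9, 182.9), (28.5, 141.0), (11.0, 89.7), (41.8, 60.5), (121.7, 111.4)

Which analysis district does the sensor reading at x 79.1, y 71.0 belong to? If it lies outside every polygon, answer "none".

Cast a ray rightward from (79.1, 71.0). For each polygon, the edges (by vertex number in listed order) whose endpoints lie on opposite sides of y = 71.0, where each meets that height, and whether that is right or left of the point:
Hollow: no edge straddles that height → 0 crossings.
Cove: 6–7 at x≈33.63 (left), 7–1 at x≈106.91 (right) → 1 crossing.
Ford: 4–5 at x≈30.72 (left), 5–6 at x≈58.28 (left) → 0 crossings.
Only Cove has an odd count, so the point is inside Cove.

Cove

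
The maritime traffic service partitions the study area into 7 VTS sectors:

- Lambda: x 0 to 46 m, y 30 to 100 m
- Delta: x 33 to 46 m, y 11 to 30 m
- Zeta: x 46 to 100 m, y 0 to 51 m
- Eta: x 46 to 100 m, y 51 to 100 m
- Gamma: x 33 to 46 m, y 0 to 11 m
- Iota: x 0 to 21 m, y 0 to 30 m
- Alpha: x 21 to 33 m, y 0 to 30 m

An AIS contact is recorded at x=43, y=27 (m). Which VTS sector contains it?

Delta

The point has x = 43 and y = 27.
Only Delta satisfies 33 ≤ x ≤ 46 and 11 ≤ y ≤ 30.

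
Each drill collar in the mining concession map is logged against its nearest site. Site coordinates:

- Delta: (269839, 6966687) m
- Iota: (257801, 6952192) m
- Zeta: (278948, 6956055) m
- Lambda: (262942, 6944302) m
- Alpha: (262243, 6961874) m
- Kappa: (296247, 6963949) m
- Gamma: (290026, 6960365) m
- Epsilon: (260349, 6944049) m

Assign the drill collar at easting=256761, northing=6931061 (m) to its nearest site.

Squared distances to each site:
Delta: 1440245960.000; Iota: 447600761.000; Zeta: 1116963005.000; Lambda: 213528842.000; Alpha: 979493293.000; Kappa: 2640764740.000; Gamma: 1965284641.000; Epsilon: 181561888.000.
Minimum at Epsilon.

Epsilon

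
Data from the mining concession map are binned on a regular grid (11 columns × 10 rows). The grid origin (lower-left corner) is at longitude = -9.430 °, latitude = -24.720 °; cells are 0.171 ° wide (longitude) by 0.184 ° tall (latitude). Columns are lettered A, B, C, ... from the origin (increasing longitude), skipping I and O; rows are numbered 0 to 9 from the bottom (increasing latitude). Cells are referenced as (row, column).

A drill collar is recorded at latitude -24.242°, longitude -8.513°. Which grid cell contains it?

(2, F)

Column index: ⌊(-8.513 − -9.430) / 0.171⌋ = ⌊5.363⌋ = 5 → column F
Row offset from origin: ⌊(-24.242 − -24.720) / 0.184⌋ = ⌊2.598⌋ = 2 → row 2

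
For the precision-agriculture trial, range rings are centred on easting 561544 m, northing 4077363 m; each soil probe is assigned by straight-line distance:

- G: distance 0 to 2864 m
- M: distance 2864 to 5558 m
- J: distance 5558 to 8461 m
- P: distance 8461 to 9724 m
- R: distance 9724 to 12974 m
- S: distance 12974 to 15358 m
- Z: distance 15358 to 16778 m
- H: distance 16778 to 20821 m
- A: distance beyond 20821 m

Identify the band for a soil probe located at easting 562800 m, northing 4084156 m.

Distance = √((562800−561544)² + (4084156−4077363)²) = √(1577536.000 + 46144849.000) = 6908.139 m.
5558 ≤ 6908.139 < 8461 → J.

J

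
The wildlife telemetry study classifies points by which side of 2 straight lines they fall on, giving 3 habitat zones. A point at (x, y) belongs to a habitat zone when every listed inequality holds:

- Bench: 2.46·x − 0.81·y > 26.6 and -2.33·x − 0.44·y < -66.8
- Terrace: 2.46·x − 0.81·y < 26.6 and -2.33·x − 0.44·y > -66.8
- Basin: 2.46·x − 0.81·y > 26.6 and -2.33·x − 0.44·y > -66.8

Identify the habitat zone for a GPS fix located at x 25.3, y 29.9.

Bench

2.46·25.3 − 0.81·29.9 = 38.019, which is > 26.6
-2.33·25.3 − 0.44·29.9 = -72.105, which is < -66.8
This sign pattern matches Bench.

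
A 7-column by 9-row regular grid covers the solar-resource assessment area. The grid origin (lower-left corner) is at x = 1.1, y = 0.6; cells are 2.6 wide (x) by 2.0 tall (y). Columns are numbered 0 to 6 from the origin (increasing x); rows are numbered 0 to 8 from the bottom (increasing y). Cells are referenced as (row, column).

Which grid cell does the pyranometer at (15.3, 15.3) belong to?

Column index: ⌊(15.3 − 1.1) / 2.6⌋ = ⌊5.462⌋ = 5
Row offset from origin: ⌊(15.3 − 0.6) / 2.0⌋ = ⌊7.350⌋ = 7 → row 7

(7, 5)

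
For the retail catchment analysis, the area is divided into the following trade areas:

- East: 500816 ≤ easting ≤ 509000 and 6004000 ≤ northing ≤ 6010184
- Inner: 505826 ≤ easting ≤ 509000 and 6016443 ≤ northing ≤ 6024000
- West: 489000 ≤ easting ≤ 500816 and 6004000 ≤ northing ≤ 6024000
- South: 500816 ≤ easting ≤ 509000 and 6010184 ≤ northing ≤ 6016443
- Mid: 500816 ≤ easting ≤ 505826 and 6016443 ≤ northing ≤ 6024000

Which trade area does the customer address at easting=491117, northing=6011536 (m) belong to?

West

The point has easting = 491117 and northing = 6011536.
Only West satisfies 489000 ≤ easting ≤ 500816 and 6004000 ≤ northing ≤ 6024000.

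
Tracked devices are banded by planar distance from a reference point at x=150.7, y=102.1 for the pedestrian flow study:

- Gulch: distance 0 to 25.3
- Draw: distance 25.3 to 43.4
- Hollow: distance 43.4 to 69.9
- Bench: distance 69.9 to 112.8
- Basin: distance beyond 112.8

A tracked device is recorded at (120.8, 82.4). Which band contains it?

Distance = √((120.8−150.7)² + (82.4−102.1)²) = √(894.010 + 388.090) = 35.806.
25.3 ≤ 35.806 < 43.4 → Draw.

Draw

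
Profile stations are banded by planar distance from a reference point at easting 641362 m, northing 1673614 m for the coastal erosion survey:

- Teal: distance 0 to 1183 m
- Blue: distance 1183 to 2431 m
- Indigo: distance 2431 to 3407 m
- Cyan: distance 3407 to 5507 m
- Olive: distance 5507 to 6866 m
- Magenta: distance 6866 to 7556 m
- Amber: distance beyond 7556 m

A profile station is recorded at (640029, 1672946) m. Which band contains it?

Distance = √((640029−641362)² + (1672946−1673614)²) = √(1776889.000 + 446224.000) = 1491.011 m.
1183 ≤ 1491.011 < 2431 → Blue.

Blue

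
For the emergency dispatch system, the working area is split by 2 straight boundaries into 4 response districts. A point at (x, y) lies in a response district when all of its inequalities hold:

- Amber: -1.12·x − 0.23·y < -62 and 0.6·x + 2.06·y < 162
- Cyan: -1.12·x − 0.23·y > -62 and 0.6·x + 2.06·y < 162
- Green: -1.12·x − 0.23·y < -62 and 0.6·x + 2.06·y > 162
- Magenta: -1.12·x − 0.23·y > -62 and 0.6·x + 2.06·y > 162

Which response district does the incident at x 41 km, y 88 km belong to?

-1.12·41 − 0.23·88 = -66.160, which is < -62
0.6·41 + 2.06·88 = 205.880, which is > 162
This sign pattern matches Green.

Green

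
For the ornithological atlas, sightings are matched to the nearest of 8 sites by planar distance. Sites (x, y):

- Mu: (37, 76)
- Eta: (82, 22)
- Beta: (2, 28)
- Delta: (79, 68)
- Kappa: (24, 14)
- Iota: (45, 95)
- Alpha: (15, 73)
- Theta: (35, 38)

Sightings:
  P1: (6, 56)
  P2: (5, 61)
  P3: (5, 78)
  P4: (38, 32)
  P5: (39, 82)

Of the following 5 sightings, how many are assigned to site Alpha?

P1 → Alpha
P2 → Alpha
P3 → Alpha
P4 → Theta
P5 → Mu
3 of the 5 go to Alpha.

3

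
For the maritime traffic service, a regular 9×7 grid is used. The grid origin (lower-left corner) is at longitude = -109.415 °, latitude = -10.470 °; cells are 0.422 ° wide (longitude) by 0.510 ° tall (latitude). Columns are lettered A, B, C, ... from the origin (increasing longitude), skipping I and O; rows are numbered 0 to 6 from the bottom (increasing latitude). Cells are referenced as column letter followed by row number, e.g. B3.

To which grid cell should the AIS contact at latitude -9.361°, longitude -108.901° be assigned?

B2

Column index: ⌊(-108.901 − -109.415) / 0.422⌋ = ⌊1.218⌋ = 1 → column B
Row offset from origin: ⌊(-9.361 − -10.470) / 0.510⌋ = ⌊2.175⌋ = 2 → row 2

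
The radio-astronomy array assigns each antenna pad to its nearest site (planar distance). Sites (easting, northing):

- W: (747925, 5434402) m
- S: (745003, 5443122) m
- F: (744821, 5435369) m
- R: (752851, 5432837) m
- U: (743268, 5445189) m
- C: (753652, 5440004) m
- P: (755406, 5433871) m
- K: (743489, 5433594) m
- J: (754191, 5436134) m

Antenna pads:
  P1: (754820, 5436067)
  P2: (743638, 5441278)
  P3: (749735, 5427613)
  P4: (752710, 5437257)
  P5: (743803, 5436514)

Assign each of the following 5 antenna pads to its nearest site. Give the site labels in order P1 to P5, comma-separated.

P1 → J (d²=400130.00)
P2 → S (d²=5263561.00)
P3 → R (d²=36999632.00)
P4 → J (d²=3454490.00)
P5 → F (d²=2347349.00)

J, S, R, J, F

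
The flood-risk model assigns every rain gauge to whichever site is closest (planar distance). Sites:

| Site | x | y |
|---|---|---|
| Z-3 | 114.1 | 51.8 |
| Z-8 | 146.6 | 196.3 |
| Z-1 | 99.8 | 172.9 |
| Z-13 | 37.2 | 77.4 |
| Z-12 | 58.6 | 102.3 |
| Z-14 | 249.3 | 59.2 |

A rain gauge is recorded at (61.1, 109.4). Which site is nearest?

Squared distances to each site:
Z-3: 6126.760; Z-8: 14861.860; Z-1: 5529.940; Z-13: 1595.210; Z-12: 56.660; Z-14: 37939.280.
Minimum at Z-12.

Z-12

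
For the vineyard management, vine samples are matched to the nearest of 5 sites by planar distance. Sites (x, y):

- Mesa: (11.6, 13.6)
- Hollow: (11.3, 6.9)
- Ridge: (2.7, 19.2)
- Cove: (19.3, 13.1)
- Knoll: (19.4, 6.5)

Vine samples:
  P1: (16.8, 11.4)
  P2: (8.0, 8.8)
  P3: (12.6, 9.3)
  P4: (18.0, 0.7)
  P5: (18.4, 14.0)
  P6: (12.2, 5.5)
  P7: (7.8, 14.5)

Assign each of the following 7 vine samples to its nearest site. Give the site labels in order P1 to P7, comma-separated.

P1 → Cove (d²=9.14)
P2 → Hollow (d²=14.50)
P3 → Hollow (d²=7.45)
P4 → Knoll (d²=35.60)
P5 → Cove (d²=1.62)
P6 → Hollow (d²=2.77)
P7 → Mesa (d²=15.25)

Cove, Hollow, Hollow, Knoll, Cove, Hollow, Mesa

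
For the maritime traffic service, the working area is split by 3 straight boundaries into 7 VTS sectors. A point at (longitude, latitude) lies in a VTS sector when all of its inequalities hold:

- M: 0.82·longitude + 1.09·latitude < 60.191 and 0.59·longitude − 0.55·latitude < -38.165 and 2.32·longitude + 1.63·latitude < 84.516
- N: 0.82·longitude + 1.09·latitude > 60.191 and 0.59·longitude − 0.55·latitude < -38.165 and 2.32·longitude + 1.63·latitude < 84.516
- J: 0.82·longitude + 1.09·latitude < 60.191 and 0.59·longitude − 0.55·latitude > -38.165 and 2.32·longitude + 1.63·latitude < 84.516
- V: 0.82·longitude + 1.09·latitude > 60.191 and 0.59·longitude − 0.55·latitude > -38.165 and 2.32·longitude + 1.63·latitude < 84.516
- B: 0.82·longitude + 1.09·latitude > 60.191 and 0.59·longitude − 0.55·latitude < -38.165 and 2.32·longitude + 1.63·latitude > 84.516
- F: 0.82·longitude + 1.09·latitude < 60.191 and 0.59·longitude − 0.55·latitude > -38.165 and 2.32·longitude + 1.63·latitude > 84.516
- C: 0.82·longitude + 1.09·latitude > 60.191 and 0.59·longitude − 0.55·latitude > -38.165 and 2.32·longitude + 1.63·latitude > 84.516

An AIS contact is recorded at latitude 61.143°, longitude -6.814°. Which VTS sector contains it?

V

0.82·-6.814 + 1.09·61.143 = 61.058, which is > 60.191
0.59·-6.814 − 0.55·61.143 = -37.649, which is > -38.165
2.32·-6.814 + 1.63·61.143 = 83.855, which is < 84.516
This sign pattern matches V.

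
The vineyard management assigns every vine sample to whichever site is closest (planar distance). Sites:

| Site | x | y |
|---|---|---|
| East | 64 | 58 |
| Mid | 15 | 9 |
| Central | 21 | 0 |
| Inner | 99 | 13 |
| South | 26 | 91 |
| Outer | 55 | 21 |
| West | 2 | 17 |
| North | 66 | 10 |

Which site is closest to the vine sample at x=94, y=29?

Inner

Squared distances to each site:
East: 1741.000; Mid: 6641.000; Central: 6170.000; Inner: 281.000; South: 8468.000; Outer: 1585.000; West: 8608.000; North: 1145.000.
Minimum at Inner.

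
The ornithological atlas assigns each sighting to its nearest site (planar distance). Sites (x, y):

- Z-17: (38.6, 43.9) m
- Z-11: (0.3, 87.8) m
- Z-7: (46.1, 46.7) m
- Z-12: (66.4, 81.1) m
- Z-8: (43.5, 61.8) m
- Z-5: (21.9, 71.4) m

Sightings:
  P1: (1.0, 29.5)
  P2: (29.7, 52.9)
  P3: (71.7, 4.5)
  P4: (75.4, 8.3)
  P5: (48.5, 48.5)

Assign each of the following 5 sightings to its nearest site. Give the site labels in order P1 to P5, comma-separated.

P1 → Z-17 (d²=1621.12)
P2 → Z-17 (d²=160.21)
P3 → Z-7 (d²=2436.20)
P4 → Z-7 (d²=2333.05)
P5 → Z-7 (d²=9.00)

Z-17, Z-17, Z-7, Z-7, Z-7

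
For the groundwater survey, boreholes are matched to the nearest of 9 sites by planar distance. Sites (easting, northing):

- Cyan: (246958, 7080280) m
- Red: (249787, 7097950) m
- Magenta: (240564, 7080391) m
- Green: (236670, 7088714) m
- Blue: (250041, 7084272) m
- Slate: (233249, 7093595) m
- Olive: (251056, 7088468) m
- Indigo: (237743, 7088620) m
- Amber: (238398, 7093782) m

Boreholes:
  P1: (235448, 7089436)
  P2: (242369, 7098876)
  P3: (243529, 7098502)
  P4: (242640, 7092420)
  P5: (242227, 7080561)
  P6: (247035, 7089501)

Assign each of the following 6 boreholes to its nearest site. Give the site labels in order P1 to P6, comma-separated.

P1 → Green (d²=2014568.00)
P2 → Amber (d²=41717677.00)
P3 → Red (d²=39467268.00)
P4 → Amber (d²=19849608.00)
P5 → Magenta (d²=2794469.00)
P6 → Olive (d²=17235530.00)

Green, Amber, Red, Amber, Magenta, Olive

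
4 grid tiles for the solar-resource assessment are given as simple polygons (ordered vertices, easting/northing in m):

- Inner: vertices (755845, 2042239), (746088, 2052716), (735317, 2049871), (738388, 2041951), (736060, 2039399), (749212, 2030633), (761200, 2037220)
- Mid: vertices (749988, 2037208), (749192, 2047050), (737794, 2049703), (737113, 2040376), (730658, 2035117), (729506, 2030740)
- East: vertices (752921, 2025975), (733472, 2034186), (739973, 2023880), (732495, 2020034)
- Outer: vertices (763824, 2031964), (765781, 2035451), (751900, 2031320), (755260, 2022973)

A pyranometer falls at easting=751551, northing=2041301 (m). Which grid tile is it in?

Cast a ray rightward from (751551, 2041301). For each polygon, the edges (by vertex number in listed order) whose endpoints lie on opposite sides of northing = 2041301, where each meets that height, and whether that is right or left of the point:
Inner: 4–5 at easting≈737795.1 (left), 7–1 at easting≈756845.8 (right) → 1 crossing.
Mid: 1–2 at easting≈749657.0 (left), 3–4 at easting≈737180.5 (left) → 0 crossings.
East: no edge straddles that height → 0 crossings.
Outer: no edge straddles that height → 0 crossings.
Only Inner has an odd count, so the point is inside Inner.

Inner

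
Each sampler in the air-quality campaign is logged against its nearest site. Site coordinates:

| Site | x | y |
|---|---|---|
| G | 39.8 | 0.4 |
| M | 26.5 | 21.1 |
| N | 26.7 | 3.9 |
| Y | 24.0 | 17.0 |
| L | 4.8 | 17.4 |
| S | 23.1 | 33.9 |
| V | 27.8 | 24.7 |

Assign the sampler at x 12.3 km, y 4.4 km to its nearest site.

N

Squared distances to each site:
G: 772.250; M: 480.530; N: 207.610; Y: 295.650; L: 225.250; S: 986.890; V: 652.340.
Minimum at N.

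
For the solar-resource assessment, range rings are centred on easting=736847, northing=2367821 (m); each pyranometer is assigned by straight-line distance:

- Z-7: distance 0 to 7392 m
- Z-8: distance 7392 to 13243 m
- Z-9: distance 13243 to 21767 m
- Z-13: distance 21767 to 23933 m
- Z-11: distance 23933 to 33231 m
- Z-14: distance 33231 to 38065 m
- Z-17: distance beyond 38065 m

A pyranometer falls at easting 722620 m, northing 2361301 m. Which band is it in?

Distance = √((722620−736847)² + (2361301−2367821)²) = √(202407529.000 + 42510400.000) = 15649.854 m.
13243 ≤ 15649.854 < 21767 → Z-9.

Z-9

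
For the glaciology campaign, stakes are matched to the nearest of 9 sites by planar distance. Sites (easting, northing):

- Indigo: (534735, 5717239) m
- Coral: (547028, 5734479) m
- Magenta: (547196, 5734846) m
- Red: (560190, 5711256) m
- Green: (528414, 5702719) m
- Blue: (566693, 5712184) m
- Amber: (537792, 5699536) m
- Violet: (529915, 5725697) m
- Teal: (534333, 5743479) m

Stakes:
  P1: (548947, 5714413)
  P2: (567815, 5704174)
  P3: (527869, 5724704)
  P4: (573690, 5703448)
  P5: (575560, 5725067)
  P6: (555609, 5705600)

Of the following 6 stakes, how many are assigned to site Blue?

P1 → Red
P2 → Blue
P3 → Violet
P4 → Blue
P5 → Blue
P6 → Red
3 of the 6 go to Blue.

3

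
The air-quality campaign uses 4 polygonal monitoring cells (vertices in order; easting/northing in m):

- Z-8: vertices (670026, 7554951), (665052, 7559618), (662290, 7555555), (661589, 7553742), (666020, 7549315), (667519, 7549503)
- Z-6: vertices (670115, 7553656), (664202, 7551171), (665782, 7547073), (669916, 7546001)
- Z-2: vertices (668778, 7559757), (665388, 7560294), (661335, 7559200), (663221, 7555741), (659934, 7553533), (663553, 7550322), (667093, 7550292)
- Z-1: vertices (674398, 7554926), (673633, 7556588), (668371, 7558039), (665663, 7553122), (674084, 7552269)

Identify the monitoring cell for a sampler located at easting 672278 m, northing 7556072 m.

Cast a ray rightward from (672278, 7556072). For each polygon, the edges (by vertex number in listed order) whose endpoints lie on opposite sides of northing = 7556072, where each meets that height, and whether that is right or left of the point:
Z-8: 1–2 at easting≈668831.3 (left), 2–3 at easting≈662641.5 (left) → 0 crossings.
Z-6: no edge straddles that height → 0 crossings.
Z-2: 3–4 at easting≈663040.5 (left), 7–1 at easting≈668122.0 (left) → 0 crossings.
Z-1: 1–2 at easting≈673870.5 (right), 3–4 at easting≈667287.7 (left) → 1 crossing.
Only Z-1 has an odd count, so the point is inside Z-1.

Z-1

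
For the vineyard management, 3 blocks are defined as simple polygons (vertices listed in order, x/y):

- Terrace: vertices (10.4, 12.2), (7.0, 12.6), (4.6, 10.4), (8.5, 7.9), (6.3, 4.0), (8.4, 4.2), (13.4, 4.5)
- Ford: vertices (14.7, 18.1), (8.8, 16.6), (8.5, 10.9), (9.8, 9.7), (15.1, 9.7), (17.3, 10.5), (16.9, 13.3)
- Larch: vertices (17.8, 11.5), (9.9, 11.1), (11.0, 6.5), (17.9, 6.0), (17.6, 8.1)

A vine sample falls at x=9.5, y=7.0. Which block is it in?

Cast a ray rightward from (9.5, 7.0). For each polygon, the edges (by vertex number in listed order) whose endpoints lie on opposite sides of y = 7.0, where each meets that height, and whether that is right or left of the point:
Terrace: 4–5 at x≈7.99 (left), 7–1 at x≈12.43 (right) → 1 crossing.
Ford: no edge straddles that height → 0 crossings.
Larch: 2–3 at x≈10.88 (right), 4–5 at x≈17.76 (right) → 2 crossings.
Only Terrace has an odd count, so the point is inside Terrace.

Terrace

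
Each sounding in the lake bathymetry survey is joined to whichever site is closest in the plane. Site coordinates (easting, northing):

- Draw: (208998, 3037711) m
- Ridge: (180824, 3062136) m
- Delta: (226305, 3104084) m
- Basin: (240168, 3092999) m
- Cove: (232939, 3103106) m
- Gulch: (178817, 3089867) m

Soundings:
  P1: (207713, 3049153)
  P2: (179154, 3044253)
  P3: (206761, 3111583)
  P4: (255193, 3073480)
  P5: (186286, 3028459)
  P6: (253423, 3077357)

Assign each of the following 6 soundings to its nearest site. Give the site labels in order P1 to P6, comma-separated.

Draw, Ridge, Delta, Basin, Draw, Basin

P1 → Draw (d²=132570589.00)
P2 → Ridge (d²=322590589.00)
P3 → Delta (d²=438202937.00)
P4 → Basin (d²=606741986.00)
P5 → Draw (d²=601434448.00)
P6 → Basin (d²=420367189.00)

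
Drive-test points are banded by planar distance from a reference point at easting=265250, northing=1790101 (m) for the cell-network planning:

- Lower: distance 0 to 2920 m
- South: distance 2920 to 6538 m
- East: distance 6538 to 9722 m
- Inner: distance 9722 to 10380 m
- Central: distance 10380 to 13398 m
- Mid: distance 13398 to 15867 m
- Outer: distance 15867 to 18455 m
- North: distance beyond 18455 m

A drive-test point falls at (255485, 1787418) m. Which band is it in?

Distance = √((255485−265250)² + (1787418−1790101)²) = √(95355225.000 + 7198489.000) = 10126.881 m.
9722 ≤ 10126.881 < 10380 → Inner.

Inner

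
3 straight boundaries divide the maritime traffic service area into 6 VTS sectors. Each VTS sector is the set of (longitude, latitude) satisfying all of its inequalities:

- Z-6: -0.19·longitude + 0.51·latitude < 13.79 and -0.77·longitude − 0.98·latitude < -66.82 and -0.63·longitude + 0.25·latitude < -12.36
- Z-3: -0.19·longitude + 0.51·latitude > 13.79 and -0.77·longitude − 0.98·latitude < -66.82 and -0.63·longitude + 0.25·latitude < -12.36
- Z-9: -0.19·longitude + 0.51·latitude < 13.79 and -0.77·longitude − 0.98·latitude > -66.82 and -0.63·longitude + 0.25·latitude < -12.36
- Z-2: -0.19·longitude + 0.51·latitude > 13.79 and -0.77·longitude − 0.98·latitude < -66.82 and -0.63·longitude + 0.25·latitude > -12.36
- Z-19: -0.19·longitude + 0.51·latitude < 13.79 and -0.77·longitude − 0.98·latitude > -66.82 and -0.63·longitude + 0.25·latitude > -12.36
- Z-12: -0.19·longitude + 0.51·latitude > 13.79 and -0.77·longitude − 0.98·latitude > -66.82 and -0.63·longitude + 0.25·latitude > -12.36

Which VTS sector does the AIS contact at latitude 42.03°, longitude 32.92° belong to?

-0.19·32.92 + 0.51·42.03 = 15.181, which is > 13.79
-0.77·32.92 − 0.98·42.03 = -66.538, which is > -66.82
-0.63·32.92 + 0.25·42.03 = -10.232, which is > -12.36
This sign pattern matches Z-12.

Z-12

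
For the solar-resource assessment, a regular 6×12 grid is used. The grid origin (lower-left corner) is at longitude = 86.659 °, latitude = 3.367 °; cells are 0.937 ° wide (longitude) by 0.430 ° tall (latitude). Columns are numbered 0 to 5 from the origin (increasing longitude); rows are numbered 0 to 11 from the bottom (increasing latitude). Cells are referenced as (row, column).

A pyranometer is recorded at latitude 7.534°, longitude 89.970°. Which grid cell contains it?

Column index: ⌊(89.970 − 86.659) / 0.937⌋ = ⌊3.534⌋ = 3
Row offset from origin: ⌊(7.534 − 3.367) / 0.430⌋ = ⌊9.691⌋ = 9 → row 9

(9, 3)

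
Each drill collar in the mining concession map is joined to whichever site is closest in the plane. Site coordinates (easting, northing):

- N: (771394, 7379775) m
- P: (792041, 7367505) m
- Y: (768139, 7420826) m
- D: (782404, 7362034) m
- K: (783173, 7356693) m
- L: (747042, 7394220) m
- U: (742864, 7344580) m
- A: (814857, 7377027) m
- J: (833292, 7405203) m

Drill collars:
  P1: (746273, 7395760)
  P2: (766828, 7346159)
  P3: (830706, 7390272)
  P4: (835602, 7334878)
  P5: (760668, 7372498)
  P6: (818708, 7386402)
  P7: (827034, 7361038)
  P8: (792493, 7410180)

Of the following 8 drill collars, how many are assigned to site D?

0

P1 → L
P2 → K
P3 → J
P4 → A
P5 → N
P6 → A
P7 → A
P8 → Y
0 of the 8 go to D.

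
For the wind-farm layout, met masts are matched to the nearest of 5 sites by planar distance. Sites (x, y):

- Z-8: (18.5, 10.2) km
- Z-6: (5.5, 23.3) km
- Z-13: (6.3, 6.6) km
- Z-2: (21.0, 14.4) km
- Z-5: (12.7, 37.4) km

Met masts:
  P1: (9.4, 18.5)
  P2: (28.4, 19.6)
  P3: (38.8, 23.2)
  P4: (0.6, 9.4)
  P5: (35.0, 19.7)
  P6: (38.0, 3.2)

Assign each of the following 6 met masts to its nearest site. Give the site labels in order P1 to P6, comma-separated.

P1 → Z-6 (d²=38.25)
P2 → Z-2 (d²=81.80)
P3 → Z-2 (d²=394.28)
P4 → Z-13 (d²=40.33)
P5 → Z-2 (d²=224.09)
P6 → Z-2 (d²=414.44)

Z-6, Z-2, Z-2, Z-13, Z-2, Z-2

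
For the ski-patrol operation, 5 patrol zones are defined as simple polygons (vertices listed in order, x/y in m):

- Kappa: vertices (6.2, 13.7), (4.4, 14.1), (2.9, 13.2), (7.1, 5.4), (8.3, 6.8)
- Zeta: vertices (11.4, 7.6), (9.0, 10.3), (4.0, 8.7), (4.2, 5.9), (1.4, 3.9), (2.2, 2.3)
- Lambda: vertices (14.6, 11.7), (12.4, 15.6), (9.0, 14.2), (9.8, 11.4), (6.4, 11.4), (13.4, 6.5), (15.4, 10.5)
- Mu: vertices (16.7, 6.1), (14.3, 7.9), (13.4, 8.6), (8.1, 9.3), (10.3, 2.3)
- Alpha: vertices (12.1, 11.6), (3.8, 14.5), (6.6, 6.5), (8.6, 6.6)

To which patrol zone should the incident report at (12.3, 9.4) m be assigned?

Cast a ray rightward from (12.3, 9.4). For each polygon, the edges (by vertex number in listed order) whose endpoints lie on opposite sides of y = 9.4, where each meets that height, and whether that is right or left of the point:
Kappa: 3–4 at x≈4.95 (left), 5–1 at x≈7.51 (left) → 0 crossings.
Zeta: 1–2 at x≈9.80 (left), 2–3 at x≈6.19 (left) → 0 crossings.
Lambda: 5–6 at x≈9.26 (left), 6–7 at x≈14.85 (right) → 1 crossing.
Mu: no edge straddles that height → 0 crossings.
Alpha: 2–3 at x≈5.58 (left), 4–1 at x≈10.56 (left) → 0 crossings.
Only Lambda has an odd count, so the point is inside Lambda.

Lambda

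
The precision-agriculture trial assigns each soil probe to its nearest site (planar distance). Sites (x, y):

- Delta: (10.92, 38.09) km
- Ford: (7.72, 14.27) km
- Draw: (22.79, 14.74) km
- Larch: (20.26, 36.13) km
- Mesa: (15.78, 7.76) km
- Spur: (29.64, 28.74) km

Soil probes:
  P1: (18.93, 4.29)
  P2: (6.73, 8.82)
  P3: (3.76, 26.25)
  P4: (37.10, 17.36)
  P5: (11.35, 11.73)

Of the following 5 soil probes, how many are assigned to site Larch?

P1 → Mesa
P2 → Ford
P3 → Ford
P4 → Spur
P5 → Ford
0 of the 5 go to Larch.

0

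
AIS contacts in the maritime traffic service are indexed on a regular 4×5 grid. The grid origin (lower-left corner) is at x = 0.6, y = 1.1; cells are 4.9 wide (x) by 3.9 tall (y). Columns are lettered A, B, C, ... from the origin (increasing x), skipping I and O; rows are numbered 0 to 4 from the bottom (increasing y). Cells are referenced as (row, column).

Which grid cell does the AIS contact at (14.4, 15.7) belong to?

Column index: ⌊(14.4 − 0.6) / 4.9⌋ = ⌊2.816⌋ = 2 → column C
Row offset from origin: ⌊(15.7 − 1.1) / 3.9⌋ = ⌊3.744⌋ = 3 → row 3

(3, C)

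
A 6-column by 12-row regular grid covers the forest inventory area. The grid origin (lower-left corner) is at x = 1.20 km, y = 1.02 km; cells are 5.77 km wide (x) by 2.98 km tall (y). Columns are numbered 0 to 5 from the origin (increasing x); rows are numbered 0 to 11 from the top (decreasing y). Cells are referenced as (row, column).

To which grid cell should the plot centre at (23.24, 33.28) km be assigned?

Column index: ⌊(23.24 − 1.20) / 5.77⌋ = ⌊3.820⌋ = 3
Row offset from origin: ⌊(33.28 − 1.02) / 2.98⌋ = ⌊10.826⌋ = 10 → row 1 (counted from top)

(1, 3)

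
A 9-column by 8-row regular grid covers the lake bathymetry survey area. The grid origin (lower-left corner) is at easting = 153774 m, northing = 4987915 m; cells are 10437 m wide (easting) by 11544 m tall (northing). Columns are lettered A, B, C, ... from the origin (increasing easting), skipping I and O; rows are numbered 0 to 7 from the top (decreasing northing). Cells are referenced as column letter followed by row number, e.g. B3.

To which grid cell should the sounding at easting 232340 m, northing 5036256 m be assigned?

Column index: ⌊(232340 − 153774) / 10437⌋ = ⌊7.528⌋ = 7 → column H
Row offset from origin: ⌊(5036256 − 4987915) / 11544⌋ = ⌊4.188⌋ = 4 → row 3 (counted from top)

H3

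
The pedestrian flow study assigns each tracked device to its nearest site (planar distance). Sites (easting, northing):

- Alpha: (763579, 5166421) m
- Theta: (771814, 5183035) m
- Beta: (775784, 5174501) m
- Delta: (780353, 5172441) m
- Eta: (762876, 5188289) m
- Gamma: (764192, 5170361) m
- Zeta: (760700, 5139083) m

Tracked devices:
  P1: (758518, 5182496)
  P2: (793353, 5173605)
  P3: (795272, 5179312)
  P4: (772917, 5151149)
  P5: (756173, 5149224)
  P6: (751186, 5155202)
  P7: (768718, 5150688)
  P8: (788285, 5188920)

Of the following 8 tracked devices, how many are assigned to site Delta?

P1 → Eta
P2 → Delta
P3 → Delta
P4 → Zeta
P5 → Zeta
P6 → Alpha
P7 → Zeta
P8 → Theta
2 of the 8 go to Delta.

2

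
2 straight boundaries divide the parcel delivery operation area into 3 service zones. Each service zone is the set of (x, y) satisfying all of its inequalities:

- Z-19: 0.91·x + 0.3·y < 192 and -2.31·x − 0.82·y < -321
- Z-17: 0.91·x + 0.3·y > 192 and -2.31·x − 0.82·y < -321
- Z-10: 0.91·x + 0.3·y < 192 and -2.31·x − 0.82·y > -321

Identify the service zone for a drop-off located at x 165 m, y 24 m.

0.91·165 + 0.3·24 = 157.350, which is < 192
-2.31·165 − 0.82·24 = -400.830, which is < -321
This sign pattern matches Z-19.

Z-19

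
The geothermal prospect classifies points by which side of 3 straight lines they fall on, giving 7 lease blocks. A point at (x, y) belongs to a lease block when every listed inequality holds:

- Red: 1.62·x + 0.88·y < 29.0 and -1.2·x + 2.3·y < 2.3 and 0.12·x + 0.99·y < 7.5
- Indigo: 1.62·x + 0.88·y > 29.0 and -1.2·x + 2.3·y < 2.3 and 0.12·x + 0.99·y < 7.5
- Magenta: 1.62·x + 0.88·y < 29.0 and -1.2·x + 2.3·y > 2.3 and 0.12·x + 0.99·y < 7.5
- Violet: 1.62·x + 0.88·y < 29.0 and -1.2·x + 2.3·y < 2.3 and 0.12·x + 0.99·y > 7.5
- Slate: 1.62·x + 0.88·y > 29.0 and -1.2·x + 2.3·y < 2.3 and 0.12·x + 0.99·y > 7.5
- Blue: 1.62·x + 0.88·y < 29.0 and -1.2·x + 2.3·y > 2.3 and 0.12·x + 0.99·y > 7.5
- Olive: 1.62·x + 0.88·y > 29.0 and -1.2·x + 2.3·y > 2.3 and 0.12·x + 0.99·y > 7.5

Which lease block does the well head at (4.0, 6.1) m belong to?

Magenta

1.62·4.0 + 0.88·6.1 = 11.848, which is < 29.0
-1.2·4.0 + 2.3·6.1 = 9.230, which is > 2.3
0.12·4.0 + 0.99·6.1 = 6.519, which is < 7.5
This sign pattern matches Magenta.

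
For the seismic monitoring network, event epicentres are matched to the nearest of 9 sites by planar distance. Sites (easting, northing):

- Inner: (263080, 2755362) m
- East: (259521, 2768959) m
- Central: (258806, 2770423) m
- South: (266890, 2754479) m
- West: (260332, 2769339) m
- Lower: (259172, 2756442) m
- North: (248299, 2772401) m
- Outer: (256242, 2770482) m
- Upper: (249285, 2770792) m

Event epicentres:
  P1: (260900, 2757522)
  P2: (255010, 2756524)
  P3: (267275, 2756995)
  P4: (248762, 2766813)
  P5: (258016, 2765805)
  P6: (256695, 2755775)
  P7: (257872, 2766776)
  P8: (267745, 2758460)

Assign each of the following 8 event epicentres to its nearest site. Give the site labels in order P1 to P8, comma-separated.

Lower, Lower, South, Upper, East, Lower, East, South

P1 → Lower (d²=4152384.00)
P2 → Lower (d²=17328968.00)
P3 → South (d²=6478481.00)
P4 → Upper (d²=16105970.00)
P5 → East (d²=12212741.00)
P6 → Lower (d²=6580418.00)
P7 → East (d²=7484690.00)
P8 → South (d²=16579386.00)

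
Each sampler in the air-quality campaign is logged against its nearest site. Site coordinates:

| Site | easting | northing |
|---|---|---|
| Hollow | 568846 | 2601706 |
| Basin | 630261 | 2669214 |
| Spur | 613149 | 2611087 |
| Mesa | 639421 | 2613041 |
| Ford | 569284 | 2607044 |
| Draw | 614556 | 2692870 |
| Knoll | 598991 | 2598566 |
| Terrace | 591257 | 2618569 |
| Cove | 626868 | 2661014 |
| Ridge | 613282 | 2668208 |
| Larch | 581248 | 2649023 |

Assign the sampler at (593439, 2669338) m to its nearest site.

Squared distances to each site:
Hollow: 5178903073.000; Basin: 1355875060.000; Spur: 3781663101.000; Mesa: 5283696533.000; Ford: 4464006461.000; Draw: 999682713.000; Knoll: 5039500688.000; Terrace: 2582252485.000; Cove: 1186787017.000; Ridge: 395021549.000; Larch: 561319706.000.
Minimum at Ridge.

Ridge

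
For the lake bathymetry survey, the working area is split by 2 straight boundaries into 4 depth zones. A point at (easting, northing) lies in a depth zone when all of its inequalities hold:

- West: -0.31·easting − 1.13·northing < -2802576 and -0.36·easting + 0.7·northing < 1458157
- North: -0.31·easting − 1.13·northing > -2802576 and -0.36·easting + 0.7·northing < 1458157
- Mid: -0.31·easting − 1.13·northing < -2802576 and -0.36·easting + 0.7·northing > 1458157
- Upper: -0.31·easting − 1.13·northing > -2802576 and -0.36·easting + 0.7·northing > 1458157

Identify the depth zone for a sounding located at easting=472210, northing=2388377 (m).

-0.31·472210 − 1.13·2388377 = -2845251.110, which is < -2802576
-0.36·472210 + 0.7·2388377 = 1501868.300, which is > 1458157
This sign pattern matches Mid.

Mid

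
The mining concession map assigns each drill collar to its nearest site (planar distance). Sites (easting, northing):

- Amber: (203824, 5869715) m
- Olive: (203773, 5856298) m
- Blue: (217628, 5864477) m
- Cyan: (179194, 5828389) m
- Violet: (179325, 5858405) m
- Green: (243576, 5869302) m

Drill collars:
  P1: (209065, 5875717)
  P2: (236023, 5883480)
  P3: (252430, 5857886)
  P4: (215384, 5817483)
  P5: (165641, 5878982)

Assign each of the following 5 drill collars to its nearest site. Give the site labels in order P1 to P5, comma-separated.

P1 → Amber (d²=63492085.00)
P2 → Green (d²=258063493.00)
P3 → Green (d²=208718372.00)
P4 → Cyan (d²=1428656936.00)
P5 → Violet (d²=610664785.00)

Amber, Green, Green, Cyan, Violet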